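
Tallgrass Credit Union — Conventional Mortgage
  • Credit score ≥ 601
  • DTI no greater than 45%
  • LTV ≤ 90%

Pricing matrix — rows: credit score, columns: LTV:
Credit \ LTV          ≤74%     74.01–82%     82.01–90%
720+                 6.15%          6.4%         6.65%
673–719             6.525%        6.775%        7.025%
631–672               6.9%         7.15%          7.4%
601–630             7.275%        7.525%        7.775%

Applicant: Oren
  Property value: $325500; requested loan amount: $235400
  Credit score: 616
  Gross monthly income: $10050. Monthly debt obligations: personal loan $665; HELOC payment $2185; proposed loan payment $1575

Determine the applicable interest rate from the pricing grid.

Credit score 616 ≥ 601; Total monthly debts = (665 + 2,185 + 1,575) = 4,425. Debt-to-income = 4,425/10,050 = 44% — meets 45% limit
Loan-to-value = 235,400/325,500 = 72.3% — pass (90% max)
Score 616 is in the 601–630 band; LTV 72.3% is in the ≤74% band → 7.275%.

7.275%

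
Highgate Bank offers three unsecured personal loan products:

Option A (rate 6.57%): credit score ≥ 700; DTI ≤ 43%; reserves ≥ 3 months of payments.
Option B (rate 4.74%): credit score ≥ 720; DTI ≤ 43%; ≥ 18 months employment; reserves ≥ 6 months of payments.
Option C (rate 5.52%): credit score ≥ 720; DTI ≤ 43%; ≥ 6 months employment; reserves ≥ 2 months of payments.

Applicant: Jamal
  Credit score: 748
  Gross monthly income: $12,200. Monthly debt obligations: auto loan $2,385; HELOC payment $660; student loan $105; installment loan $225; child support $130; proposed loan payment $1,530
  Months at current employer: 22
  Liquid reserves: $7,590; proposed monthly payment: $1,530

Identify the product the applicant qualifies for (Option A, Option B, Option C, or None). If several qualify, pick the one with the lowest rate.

Total debts = (2,385 + 660 + 105 + 225 + 130 + 1,530) = 5,035; DTI = 5,035/12,200 = 41.3%.
Reserves = 7,590/1,530 = 5.0 months.
Option A: score 748 ≥ 700; DTI 41.3% ≤ 43%; reserves 5.0 ≥ 3 mo → qualifies.
Option B: score 748 ≥ 720; DTI 41.3% ≤ 43%; employment 22 ≥ 18 mo; reserves 5.0 < 6 mo → does not qualify.
Option C: score 748 ≥ 720; DTI 41.3% ≤ 43%; employment 22 ≥ 6 mo; reserves 5.0 ≥ 2 mo → qualifies.
Qualifying: Option A, Option C. Lowest rate is 5.52% → Option C.

Option C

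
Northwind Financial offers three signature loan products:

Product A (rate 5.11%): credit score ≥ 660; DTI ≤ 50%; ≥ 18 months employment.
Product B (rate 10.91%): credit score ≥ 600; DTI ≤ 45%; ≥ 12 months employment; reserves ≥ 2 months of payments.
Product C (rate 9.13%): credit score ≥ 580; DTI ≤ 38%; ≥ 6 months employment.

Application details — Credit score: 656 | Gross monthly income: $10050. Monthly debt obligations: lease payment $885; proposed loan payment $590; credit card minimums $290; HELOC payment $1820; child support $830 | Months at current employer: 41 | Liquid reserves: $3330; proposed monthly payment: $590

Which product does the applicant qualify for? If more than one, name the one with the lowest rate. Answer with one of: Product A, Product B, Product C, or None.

Total debts = (885 + 590 + 290 + 1,820 + 830) = 4,415; DTI = 4,415/10,050 = 43.9%.
Reserves = 3,330/590 = 5.6 months.
Product A: score 656 < 660; DTI 43.9% ≤ 50%; employment 41 ≥ 18 mo → does not qualify.
Product B: score 656 ≥ 600; DTI 43.9% ≤ 45%; employment 41 ≥ 12 mo; reserves 5.6 ≥ 2 mo → qualifies.
Product C: score 656 ≥ 580; DTI 43.9% > 38%; employment 41 ≥ 6 mo → does not qualify.

Product B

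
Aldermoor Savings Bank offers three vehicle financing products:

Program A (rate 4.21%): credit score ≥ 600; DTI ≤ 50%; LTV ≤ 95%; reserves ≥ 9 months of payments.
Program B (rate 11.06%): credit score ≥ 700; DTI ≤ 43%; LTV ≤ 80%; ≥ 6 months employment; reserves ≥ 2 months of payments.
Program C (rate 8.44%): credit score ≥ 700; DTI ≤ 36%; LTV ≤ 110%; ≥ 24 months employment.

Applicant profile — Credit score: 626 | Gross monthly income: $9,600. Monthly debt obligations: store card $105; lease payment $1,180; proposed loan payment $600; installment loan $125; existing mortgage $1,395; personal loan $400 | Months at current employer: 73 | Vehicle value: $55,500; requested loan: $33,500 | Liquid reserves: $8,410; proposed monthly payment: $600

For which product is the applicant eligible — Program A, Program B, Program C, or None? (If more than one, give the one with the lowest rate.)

Program A

Total debts = (105 + 1,180 + 600 + 125 + 1,395 + 400) = 3,805; DTI = 3,805/9,600 = 39.6%.
LTV = 33,500/55,500 = 60.4%.
Reserves = 8,410/600 = 14.0 months.
Program A: score 626 ≥ 600; DTI 39.6% ≤ 50%; LTV 60.4% ≤ 95%; reserves 14.0 ≥ 9 mo → qualifies.
Program B: score 626 < 700; DTI 39.6% ≤ 43%; LTV 60.4% ≤ 80%; employment 73 ≥ 6 mo; reserves 14.0 ≥ 2 mo → does not qualify.
Program C: score 626 < 700; DTI 39.6% > 36%; LTV 60.4% ≤ 110%; employment 73 ≥ 24 mo → does not qualify.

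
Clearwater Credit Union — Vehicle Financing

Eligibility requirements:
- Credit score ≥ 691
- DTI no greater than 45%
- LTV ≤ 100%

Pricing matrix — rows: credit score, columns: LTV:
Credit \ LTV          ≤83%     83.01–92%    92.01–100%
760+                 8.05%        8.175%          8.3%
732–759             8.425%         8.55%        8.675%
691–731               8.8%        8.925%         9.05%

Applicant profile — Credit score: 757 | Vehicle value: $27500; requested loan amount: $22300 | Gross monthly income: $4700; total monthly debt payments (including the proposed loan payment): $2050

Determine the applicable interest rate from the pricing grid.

8.425%

Credit score 757 ≥ 691; Debt-to-income = 2,050/4,700 = 43.6% — meets 45% limit
Loan-to-value = 22,300/27,500 = 81.1% — pass (100% max)
Credit 757 → row 732–759; LTV 81.1% → column ≤83%. Grid cell → 8.425%.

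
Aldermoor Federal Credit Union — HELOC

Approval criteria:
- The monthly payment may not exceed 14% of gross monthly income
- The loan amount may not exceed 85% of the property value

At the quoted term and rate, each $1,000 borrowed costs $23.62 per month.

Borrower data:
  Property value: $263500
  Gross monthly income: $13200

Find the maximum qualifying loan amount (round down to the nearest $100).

Payment cap: 14% × $13,200 = $1,848/month.
At $23.62 per $1,000, that supports 1,848/23.62 × 1,000 ≈ $78,238 → $78,200.
LTV cap: 85% × $263,500 = $223,975 → $223,900.
Binding constraint: payment-to-income.

$78,200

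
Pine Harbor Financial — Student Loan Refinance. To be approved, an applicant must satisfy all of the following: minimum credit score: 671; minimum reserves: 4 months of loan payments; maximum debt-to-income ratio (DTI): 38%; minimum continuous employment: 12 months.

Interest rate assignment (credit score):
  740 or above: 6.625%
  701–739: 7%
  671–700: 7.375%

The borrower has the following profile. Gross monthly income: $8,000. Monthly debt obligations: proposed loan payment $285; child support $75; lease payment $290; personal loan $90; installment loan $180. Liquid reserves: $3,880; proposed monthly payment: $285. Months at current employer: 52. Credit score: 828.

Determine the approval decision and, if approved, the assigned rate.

Approved at 6.625%

Credit score 828 ≥ 671 (meets minimum)
Total monthly debts = (285 + 75 + 290 + 90 + 180) = 920. DTI = 920/8,000 = 11.5% ≤ 38%
Employment 52 ≥ 12 months
Reserves: 3,880 ÷ 285 = 13.6 months (meets 4-month minimum)
All requirements met. Score 828 falls in the 740 or above tier → 6.625%.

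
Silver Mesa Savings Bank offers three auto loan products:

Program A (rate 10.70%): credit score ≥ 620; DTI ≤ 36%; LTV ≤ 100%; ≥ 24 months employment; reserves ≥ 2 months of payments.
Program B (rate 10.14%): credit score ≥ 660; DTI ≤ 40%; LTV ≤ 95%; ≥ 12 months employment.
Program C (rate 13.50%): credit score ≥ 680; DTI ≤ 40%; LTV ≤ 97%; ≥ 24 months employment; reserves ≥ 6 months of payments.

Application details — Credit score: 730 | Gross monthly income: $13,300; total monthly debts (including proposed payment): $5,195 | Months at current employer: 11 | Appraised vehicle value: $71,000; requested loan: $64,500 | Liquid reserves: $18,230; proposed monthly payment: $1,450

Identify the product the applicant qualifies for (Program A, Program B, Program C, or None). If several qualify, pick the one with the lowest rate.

DTI = 5,195/13,300 = 39.1%.
LTV = 64,500/71,000 = 90.8%.
Reserves = 18,230/1,450 = 12.6 months.
Program A: score 730 ≥ 620; DTI 39.1% > 36%; LTV 90.8% ≤ 100%; employment 11 < 24 mo; reserves 12.6 ≥ 2 mo → does not qualify.
Program B: score 730 ≥ 660; DTI 39.1% ≤ 40%; LTV 90.8% ≤ 95%; employment 11 < 12 mo → does not qualify.
Program C: score 730 ≥ 680; DTI 39.1% ≤ 40%; LTV 90.8% ≤ 97%; employment 11 < 24 mo; reserves 12.6 ≥ 6 mo → does not qualify.

None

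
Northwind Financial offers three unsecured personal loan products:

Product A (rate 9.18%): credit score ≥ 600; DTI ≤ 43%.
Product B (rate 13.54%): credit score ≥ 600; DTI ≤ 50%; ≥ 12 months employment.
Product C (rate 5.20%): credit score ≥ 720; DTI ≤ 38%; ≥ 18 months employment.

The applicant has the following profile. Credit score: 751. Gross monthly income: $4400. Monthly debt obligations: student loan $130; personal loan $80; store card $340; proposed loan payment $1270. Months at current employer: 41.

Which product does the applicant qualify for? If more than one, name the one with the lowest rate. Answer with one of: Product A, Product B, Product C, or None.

Total debts = (130 + 80 + 340 + 1,270) = 1,820; DTI = 1,820/4,400 = 41.4%.
Product A: score 751 ≥ 600; DTI 41.4% ≤ 43% → qualifies.
Product B: score 751 ≥ 600; DTI 41.4% ≤ 50%; employment 41 ≥ 12 mo → qualifies.
Product C: score 751 ≥ 720; DTI 41.4% > 38%; employment 41 ≥ 18 mo → does not qualify.
Qualifying: Product A, Product B. Lowest rate is 9.18% → Product A.

Product A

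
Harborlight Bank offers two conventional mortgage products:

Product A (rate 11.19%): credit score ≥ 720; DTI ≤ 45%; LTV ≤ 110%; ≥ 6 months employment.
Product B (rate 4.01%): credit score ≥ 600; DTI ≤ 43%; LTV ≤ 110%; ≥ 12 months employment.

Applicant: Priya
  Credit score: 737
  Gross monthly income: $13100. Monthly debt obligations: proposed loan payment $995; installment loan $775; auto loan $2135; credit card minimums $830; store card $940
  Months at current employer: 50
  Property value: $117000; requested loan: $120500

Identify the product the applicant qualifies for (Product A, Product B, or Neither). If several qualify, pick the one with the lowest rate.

Total debts = (995 + 775 + 2,135 + 830 + 940) = 5,675; DTI = 5,675/13,100 = 43.3%.
LTV = 120,500/117,000 = 103%.
Product A: score 737 ≥ 720; DTI 43.3% ≤ 45%; LTV 103% ≤ 110%; employment 50 ≥ 6 mo → qualifies.
Product B: score 737 ≥ 600; DTI 43.3% > 43%; LTV 103% ≤ 110%; employment 50 ≥ 12 mo → does not qualify.

Product A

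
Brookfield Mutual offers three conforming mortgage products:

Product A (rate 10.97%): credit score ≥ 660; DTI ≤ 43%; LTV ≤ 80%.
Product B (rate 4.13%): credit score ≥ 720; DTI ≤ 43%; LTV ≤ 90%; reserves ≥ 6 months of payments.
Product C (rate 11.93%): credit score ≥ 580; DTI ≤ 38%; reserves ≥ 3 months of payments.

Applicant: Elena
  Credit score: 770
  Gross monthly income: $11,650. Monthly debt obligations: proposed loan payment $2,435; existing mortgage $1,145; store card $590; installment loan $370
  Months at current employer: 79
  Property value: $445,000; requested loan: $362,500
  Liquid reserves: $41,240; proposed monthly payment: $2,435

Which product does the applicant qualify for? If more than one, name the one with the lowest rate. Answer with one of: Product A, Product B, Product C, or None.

Total debts = (2,435 + 1,145 + 590 + 370) = 4,540; DTI = 4,540/11,650 = 39%.
LTV = 362,500/445,000 = 81.5%.
Reserves = 41,240/2,435 = 16.9 months.
Product A: score 770 ≥ 660; DTI 39% ≤ 43%; LTV 81.5% > 80% → does not qualify.
Product B: score 770 ≥ 720; DTI 39% ≤ 43%; LTV 81.5% ≤ 90%; reserves 16.9 ≥ 6 mo → qualifies.
Product C: score 770 ≥ 580; DTI 39% > 38%; reserves 16.9 ≥ 3 mo → does not qualify.

Product B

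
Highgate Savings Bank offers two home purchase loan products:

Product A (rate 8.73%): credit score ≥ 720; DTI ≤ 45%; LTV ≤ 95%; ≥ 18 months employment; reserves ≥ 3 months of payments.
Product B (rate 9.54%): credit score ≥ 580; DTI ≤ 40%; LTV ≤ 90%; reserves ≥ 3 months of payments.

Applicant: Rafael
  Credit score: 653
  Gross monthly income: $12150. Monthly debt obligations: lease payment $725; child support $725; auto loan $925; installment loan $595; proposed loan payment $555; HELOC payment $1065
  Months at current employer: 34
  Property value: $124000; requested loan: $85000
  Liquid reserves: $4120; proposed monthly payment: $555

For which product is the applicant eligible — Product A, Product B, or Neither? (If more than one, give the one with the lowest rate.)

Product B

Total debts = (725 + 725 + 925 + 595 + 555 + 1,065) = 4,590; DTI = 4,590/12,150 = 37.8%.
LTV = 85,000/124,000 = 68.5%.
Reserves = 4,120/555 = 7.4 months.
Product A: score 653 < 720; DTI 37.8% ≤ 45%; LTV 68.5% ≤ 95%; employment 34 ≥ 18 mo; reserves 7.4 ≥ 3 mo → does not qualify.
Product B: score 653 ≥ 580; DTI 37.8% ≤ 40%; LTV 68.5% ≤ 90%; reserves 7.4 ≥ 3 mo → qualifies.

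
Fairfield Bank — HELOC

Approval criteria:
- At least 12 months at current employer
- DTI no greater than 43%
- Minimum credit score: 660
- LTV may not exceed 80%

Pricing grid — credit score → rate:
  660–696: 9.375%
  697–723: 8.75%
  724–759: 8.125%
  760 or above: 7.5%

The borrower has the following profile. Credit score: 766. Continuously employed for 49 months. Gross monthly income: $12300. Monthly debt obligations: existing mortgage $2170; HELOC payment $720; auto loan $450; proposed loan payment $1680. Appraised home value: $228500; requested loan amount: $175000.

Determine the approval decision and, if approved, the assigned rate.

Approved at 7.5%

Credit score 766 ≥ 660 (meets minimum)
Employment 49 ≥ 12 months
Total monthly debts = (2,170 + 720 + 450 + 1,680) = 5,020. Debt-to-income = 5,020/12,300 = 40.8% — meets 43% limit
LTV: 175,000 ÷ 228,500 = 76.6%, within 80% cap
All requirements met. Score 766 falls in the 760 or above tier → 7.5%.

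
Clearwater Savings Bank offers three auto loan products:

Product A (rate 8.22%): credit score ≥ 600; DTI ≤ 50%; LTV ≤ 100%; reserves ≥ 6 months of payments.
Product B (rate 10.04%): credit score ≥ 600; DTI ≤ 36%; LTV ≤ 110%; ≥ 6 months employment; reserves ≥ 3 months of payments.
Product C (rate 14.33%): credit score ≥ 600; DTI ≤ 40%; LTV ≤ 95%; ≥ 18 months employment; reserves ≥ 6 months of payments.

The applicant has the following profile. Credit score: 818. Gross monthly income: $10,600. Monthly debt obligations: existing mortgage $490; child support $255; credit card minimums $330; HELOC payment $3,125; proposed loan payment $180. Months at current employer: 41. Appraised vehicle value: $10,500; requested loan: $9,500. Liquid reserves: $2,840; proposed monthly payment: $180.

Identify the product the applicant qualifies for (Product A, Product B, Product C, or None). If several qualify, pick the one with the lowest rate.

Total debts = (490 + 255 + 330 + 3,125 + 180) = 4,380; DTI = 4,380/10,600 = 41.3%.
LTV = 9,500/10,500 = 90.5%.
Reserves = 2,840/180 = 15.8 months.
Product A: score 818 ≥ 600; DTI 41.3% ≤ 50%; LTV 90.5% ≤ 100%; reserves 15.8 ≥ 6 mo → qualifies.
Product B: score 818 ≥ 600; DTI 41.3% > 36%; LTV 90.5% ≤ 110%; employment 41 ≥ 6 mo; reserves 15.8 ≥ 3 mo → does not qualify.
Product C: score 818 ≥ 600; DTI 41.3% > 40%; LTV 90.5% ≤ 95%; employment 41 ≥ 18 mo; reserves 15.8 ≥ 6 mo → does not qualify.

Product A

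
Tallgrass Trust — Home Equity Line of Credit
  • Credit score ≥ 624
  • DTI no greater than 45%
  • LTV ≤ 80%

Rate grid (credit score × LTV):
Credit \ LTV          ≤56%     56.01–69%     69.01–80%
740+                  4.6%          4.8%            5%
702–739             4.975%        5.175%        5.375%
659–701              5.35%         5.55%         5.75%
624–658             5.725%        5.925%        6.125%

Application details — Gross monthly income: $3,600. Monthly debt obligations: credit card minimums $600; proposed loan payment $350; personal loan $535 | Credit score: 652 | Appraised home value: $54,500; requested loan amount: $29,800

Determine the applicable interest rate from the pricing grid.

5.725%

Credit score 652 ≥ 624; Total monthly debts = (600 + 350 + 535) = 1,485. DTI: 1,485 ÷ 3,600 = 41.2%, within the 45% cap
Loan-to-value = 29,800/54,500 = 54.7% — pass (80% max)
Score 652 is in the 624–658 band; LTV 54.7% is in the ≤56% band → 5.725%.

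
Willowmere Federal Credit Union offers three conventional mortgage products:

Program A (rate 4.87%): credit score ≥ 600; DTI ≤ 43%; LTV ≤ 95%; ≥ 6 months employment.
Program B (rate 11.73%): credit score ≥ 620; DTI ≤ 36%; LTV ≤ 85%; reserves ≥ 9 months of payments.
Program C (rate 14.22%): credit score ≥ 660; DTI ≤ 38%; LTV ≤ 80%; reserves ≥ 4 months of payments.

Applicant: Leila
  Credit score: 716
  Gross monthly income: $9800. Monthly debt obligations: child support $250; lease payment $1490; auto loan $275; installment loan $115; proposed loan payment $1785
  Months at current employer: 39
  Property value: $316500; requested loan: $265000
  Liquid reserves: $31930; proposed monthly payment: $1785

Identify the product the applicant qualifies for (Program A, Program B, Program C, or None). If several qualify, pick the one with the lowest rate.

Total debts = (250 + 1,490 + 275 + 115 + 1,785) = 3,915; DTI = 3,915/9,800 = 39.9%.
LTV = 265,000/316,500 = 83.7%.
Reserves = 31,930/1,785 = 17.9 months.
Program A: score 716 ≥ 600; DTI 39.9% ≤ 43%; LTV 83.7% ≤ 95%; employment 39 ≥ 6 mo → qualifies.
Program B: score 716 ≥ 620; DTI 39.9% > 36%; LTV 83.7% ≤ 85%; reserves 17.9 ≥ 9 mo → does not qualify.
Program C: score 716 ≥ 660; DTI 39.9% > 38%; LTV 83.7% > 80%; reserves 17.9 ≥ 4 mo → does not qualify.

Program A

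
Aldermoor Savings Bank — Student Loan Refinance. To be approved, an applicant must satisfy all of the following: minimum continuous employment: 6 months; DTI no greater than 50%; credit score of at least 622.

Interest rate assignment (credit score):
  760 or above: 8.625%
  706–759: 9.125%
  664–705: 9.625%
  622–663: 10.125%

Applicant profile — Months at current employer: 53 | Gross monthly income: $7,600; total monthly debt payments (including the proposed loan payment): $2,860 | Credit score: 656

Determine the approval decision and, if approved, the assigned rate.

Credit score 656 ≥ 622 (meets minimum)
DTI: 2,860 ÷ 7,600 = 37.6%, within the 50% cap
Employment 53 ≥ 6 months
All requirements met. Score 656 falls in the 622–663 tier → 10.125%.

Approved at 10.125%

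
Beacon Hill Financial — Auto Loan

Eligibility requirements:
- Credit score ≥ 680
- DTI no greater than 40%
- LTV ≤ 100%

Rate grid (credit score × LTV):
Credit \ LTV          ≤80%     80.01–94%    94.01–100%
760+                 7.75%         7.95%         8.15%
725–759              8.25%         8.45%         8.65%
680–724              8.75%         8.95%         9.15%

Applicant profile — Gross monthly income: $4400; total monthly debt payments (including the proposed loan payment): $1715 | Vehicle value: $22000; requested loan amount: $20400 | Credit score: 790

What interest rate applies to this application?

Credit score 790 ≥ 680; DTI = 1,715/4,400 = 39% ≤ 40%
LTV: 20,400 ÷ 22,000 = 92.7%, within 100% cap
Credit 790 → row 760+; LTV 92.7% → column 80.01–94%. Grid cell → 7.95%.

7.95%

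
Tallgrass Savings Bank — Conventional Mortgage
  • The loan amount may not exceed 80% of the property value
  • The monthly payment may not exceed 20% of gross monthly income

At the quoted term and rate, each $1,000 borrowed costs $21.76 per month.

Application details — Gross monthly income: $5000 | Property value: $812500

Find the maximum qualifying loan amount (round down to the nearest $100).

Payment cap: 20% × $5,000 = $1,000/month.
At $21.76 per $1,000, that supports 1,000/21.76 × 1,000 ≈ $45,955 → $45,900.
LTV cap: 80% × $812,500 = $650,000 → $650,000.
Binding constraint: payment-to-income.

$45,900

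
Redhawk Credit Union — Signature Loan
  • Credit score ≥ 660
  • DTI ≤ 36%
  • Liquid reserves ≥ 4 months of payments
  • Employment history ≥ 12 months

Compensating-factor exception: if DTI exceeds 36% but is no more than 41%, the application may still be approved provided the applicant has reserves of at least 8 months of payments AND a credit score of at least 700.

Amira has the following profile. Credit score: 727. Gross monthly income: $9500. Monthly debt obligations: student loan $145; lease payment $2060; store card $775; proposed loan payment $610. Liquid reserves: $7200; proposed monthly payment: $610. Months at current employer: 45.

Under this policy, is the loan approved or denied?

Approved

Credit score 727 ≥ 660 (meets base)
Total debts = (145 + 2,060 + 775 + 610) = 3,590. DTI: 3,590 ÷ 9,500 = 37.8%, over the 36% base limit.
Liquid reserves cover 7,200/610 = 11.8 months — ≥ 4 required
Employment 45 ≥ 12 months
DTI 37.8% is within the 36%–41% exception band; checking compensating factors.
Reserves 11.8 ≥ 8 months; credit score 727 ≥ 700.
Both compensating conditions met → exception applies.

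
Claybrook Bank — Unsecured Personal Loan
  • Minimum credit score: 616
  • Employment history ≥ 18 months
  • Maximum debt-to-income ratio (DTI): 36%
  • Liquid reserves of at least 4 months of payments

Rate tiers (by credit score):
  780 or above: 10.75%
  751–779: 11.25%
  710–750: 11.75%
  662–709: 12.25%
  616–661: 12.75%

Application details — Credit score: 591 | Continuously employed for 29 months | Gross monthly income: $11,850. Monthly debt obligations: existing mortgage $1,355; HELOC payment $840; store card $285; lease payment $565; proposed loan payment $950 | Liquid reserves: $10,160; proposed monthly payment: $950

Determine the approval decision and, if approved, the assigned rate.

Denied

Credit score 591 < 616 (below minimum)
Total monthly debts = (1,355 + 840 + 285 + 565 + 950) = 3,995. Debt-to-income = 3,995/11,850 = 33.7% — meets 36% limit
Reserves = 10,160/950 = 10.7 months ≥ 4
Employment 29 ≥ 18 months
Not all requirements met → denied.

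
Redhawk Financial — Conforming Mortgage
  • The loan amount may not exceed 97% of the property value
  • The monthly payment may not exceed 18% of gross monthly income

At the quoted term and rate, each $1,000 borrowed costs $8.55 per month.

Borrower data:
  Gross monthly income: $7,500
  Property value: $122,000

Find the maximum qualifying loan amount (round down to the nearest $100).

Payment cap: 18% × $7,500 = $1,350/month.
At $8.55 per $1,000, that supports 1,350/8.55 × 1,000 ≈ $157,894 → $157,800.
LTV cap: 97% × $122,000 = $118,340 → $118,300.
Binding constraint: loan-to-value.

$118,300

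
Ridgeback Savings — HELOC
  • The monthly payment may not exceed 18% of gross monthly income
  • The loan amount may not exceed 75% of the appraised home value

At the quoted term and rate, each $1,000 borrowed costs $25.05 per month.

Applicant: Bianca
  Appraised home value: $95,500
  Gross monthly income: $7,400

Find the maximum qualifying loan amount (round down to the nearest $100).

$53,100

Payment cap: 18% × $7,400 = $1,332/month.
At $25.05 per $1,000, that supports 1,332/25.05 × 1,000 ≈ $53,173 → $53,100.
LTV cap: 75% × $95,500 = $71,625 → $71,600.
Binding constraint: payment-to-income.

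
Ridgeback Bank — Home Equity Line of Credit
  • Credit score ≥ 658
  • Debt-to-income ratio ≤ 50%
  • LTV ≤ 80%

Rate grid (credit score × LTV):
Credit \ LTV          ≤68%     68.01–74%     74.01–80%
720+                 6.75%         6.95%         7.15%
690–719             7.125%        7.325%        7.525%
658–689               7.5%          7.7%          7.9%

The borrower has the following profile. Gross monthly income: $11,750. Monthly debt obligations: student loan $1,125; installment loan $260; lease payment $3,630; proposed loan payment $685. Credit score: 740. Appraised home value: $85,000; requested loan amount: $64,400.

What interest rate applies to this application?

7.15%

Credit score 740 ≥ 658; Total monthly debts = (1,125 + 260 + 3,630 + 685) = 5,700. DTI = 5,700/11,750 = 48.5% ≤ 50%
LTV = 64,400/85,000 = 75.8% ≤ 80%
Score 740 is in the 720+ band; LTV 75.8% is in the 74.01–80% band → 7.15%.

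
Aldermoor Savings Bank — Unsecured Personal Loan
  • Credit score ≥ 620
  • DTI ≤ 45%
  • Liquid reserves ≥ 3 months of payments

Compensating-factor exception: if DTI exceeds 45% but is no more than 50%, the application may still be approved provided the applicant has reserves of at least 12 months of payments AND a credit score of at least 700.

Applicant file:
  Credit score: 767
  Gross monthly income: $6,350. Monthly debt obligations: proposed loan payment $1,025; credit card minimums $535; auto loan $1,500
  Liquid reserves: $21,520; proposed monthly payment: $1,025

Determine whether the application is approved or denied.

Approved

Credit score 767 ≥ 620 (meets base)
Total debts = (1,025 + 535 + 1,500) = 3,060. DTI = 3,060/6,350 = 48.2% > 45% — standard DTI limit exceeded.
Reserves = 21,520/1,025 = 21.0 months ≥ 3
DTI 48.2% is within the 45%–50% exception band; checking compensating factors.
Reserves 21.0 ≥ 12 months; credit score 767 ≥ 700.
Both override conditions satisfied; DTI exception granted.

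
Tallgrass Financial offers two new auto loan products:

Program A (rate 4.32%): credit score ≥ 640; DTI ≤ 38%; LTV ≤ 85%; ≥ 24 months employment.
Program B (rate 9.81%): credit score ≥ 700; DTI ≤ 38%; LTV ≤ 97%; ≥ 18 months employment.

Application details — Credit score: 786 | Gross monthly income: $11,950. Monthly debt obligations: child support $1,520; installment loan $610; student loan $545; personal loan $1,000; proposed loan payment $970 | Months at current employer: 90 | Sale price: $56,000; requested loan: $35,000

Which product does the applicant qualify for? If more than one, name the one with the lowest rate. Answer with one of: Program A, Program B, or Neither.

Total debts = (1,520 + 610 + 545 + 1,000 + 970) = 4,645; DTI = 4,645/11,950 = 38.9%.
LTV = 35,000/56,000 = 62.5%.
Program A: score 786 ≥ 640; DTI 38.9% > 38%; LTV 62.5% ≤ 85%; employment 90 ≥ 24 mo → does not qualify.
Program B: score 786 ≥ 700; DTI 38.9% > 38%; LTV 62.5% ≤ 97%; employment 90 ≥ 18 mo → does not qualify.

Neither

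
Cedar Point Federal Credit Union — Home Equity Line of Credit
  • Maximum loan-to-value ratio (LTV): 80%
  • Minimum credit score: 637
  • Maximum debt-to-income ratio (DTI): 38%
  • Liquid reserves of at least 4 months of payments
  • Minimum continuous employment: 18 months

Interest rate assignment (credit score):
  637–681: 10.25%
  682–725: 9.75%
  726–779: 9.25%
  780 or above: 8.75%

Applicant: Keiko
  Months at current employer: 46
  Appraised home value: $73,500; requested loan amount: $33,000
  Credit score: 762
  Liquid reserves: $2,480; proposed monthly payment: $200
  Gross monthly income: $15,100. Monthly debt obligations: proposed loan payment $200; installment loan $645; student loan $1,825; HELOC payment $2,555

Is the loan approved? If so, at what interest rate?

Credit score 762 ≥ 637 (meets minimum)
Reserves = 2,480/200 = 12.4 months ≥ 4
Total monthly debts = (200 + 645 + 1,825 + 2,555) = 5,225. DTI = 5,225/15,100 = 34.6% ≤ 38%
Employment 46 ≥ 18 months
LTV: 33,000 ÷ 73,500 = 44.9%, within 80% cap
All requirements met. Score 762 falls in the 726–779 tier → 9.25%.

Approved at 9.25%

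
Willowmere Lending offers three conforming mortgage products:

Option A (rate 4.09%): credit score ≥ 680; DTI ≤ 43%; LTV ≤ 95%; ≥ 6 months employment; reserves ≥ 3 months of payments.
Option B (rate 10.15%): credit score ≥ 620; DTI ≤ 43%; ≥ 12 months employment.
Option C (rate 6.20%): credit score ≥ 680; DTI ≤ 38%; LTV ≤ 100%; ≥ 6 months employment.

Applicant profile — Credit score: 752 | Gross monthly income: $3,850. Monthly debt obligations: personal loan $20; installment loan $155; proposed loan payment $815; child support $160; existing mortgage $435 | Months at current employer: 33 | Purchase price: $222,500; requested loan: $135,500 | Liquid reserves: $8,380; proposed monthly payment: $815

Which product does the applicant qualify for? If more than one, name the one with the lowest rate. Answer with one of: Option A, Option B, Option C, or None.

Total debts = (20 + 155 + 815 + 160 + 435) = 1,585; DTI = 1,585/3,850 = 41.2%.
LTV = 135,500/222,500 = 60.9%.
Reserves = 8,380/815 = 10.3 months.
Option A: score 752 ≥ 680; DTI 41.2% ≤ 43%; LTV 60.9% ≤ 95%; employment 33 ≥ 6 mo; reserves 10.3 ≥ 3 mo → qualifies.
Option B: score 752 ≥ 620; DTI 41.2% ≤ 43%; employment 33 ≥ 12 mo → qualifies.
Option C: score 752 ≥ 680; DTI 41.2% > 38%; LTV 60.9% ≤ 100%; employment 33 ≥ 6 mo → does not qualify.
Qualifying: Option A, Option B. Lowest rate is 4.09% → Option A.

Option A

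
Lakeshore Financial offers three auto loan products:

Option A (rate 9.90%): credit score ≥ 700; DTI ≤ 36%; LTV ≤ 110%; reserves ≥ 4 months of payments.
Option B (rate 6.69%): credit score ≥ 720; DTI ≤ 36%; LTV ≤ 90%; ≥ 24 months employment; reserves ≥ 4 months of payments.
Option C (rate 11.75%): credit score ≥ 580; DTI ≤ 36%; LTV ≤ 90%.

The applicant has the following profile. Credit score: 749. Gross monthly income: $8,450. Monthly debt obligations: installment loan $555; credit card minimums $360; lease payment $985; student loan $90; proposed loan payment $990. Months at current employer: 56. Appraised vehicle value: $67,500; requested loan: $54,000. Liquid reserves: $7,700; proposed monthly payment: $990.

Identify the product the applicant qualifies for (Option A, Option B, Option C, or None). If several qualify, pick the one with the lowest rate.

Total debts = (555 + 360 + 985 + 90 + 990) = 2,980; DTI = 2,980/8,450 = 35.3%.
LTV = 54,000/67,500 = 80%.
Reserves = 7,700/990 = 7.8 months.
Option A: score 749 ≥ 700; DTI 35.3% ≤ 36%; LTV 80% ≤ 110%; reserves 7.8 ≥ 4 mo → qualifies.
Option B: score 749 ≥ 720; DTI 35.3% ≤ 36%; LTV 80% ≤ 90%; employment 56 ≥ 24 mo; reserves 7.8 ≥ 4 mo → qualifies.
Option C: score 749 ≥ 580; DTI 35.3% ≤ 36%; LTV 80% ≤ 90% → qualifies.
Qualifying: Option A, Option B, Option C. Lowest rate is 6.69% → Option B.

Option B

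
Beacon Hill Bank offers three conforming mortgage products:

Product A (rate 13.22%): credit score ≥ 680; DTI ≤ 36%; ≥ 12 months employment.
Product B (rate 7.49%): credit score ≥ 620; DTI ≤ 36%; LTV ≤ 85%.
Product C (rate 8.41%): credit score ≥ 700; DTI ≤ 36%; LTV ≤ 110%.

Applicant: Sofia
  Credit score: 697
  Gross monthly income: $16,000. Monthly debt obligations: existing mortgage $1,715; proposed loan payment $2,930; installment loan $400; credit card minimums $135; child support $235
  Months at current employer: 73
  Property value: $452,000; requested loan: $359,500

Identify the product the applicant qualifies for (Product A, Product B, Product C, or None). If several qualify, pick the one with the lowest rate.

Product B

Total debts = (1,715 + 2,930 + 400 + 135 + 235) = 5,415; DTI = 5,415/16,000 = 33.8%.
LTV = 359,500/452,000 = 79.5%.
Product A: score 697 ≥ 680; DTI 33.8% ≤ 36%; employment 73 ≥ 12 mo → qualifies.
Product B: score 697 ≥ 620; DTI 33.8% ≤ 36%; LTV 79.5% ≤ 85% → qualifies.
Product C: score 697 < 700; DTI 33.8% ≤ 36%; LTV 79.5% ≤ 110% → does not qualify.
Qualifying: Product A, Product B. Lowest rate is 7.49% → Product B.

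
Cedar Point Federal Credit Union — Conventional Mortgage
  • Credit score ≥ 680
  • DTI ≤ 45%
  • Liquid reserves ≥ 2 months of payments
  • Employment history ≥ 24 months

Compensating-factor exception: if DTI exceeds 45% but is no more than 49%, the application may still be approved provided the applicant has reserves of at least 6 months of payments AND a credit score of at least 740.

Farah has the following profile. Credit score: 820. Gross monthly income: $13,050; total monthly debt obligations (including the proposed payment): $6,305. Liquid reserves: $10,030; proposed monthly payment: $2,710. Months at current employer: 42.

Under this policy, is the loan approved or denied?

Denied

Credit score 820 ≥ 680 (meets base)
DTI = 6,305/13,050 = 48.3% > 45% — standard DTI limit exceeded.
Reserves: 10,030 ÷ 2,710 = 3.7 months (meets 2-month minimum)
Employment 42 ≥ 24 months
DTI 48.3% is within the 45%–49% exception band; checking compensating factors.
Override check — reserves: 3.7 mo (short of 6); score: 820 (ok).
Compensating-factor requirement not fully met.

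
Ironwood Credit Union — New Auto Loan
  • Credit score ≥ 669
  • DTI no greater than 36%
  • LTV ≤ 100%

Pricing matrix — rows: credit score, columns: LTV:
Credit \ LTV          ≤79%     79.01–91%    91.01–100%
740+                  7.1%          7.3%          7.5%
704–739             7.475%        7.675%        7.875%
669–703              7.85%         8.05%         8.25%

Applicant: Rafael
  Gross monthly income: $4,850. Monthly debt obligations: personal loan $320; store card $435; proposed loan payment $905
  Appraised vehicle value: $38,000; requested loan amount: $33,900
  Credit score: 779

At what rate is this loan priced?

Credit score 779 ≥ 669; Total monthly debts = (320 + 435 + 905) = 1,660. DTI: 1,660 ÷ 4,850 = 34.2%, within the 36% cap
LTV: 33,900 ÷ 38,000 = 89.2%, within 100% cap
Credit 779 → row 740+; LTV 89.2% → column 79.01–91%. Grid cell → 7.3%.

7.3%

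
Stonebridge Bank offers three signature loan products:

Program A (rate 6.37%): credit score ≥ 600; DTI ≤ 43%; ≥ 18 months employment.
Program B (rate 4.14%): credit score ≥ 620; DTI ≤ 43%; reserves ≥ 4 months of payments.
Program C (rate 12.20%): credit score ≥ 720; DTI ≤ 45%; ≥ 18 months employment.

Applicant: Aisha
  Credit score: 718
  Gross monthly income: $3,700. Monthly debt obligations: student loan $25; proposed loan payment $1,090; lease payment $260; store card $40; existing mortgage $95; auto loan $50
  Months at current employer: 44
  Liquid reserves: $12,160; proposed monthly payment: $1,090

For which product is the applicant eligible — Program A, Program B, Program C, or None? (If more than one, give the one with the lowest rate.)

Program B

Total debts = (25 + 1,090 + 260 + 40 + 95 + 50) = 1,560; DTI = 1,560/3,700 = 42.2%.
Reserves = 12,160/1,090 = 11.2 months.
Program A: score 718 ≥ 600; DTI 42.2% ≤ 43%; employment 44 ≥ 18 mo → qualifies.
Program B: score 718 ≥ 620; DTI 42.2% ≤ 43%; reserves 11.2 ≥ 4 mo → qualifies.
Program C: score 718 < 720; DTI 42.2% ≤ 45%; employment 44 ≥ 18 mo → does not qualify.
Qualifying: Program A, Program B. Lowest rate is 4.14% → Program B.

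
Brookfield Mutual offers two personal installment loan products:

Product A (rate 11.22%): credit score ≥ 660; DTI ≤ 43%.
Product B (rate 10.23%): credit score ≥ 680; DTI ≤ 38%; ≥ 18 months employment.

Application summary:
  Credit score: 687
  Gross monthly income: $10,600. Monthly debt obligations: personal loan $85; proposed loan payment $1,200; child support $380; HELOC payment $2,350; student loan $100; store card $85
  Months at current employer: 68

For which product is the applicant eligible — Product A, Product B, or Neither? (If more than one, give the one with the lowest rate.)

Total debts = (85 + 1,200 + 380 + 2,350 + 100 + 85) = 4,200; DTI = 4,200/10,600 = 39.6%.
Product A: score 687 ≥ 660; DTI 39.6% ≤ 43% → qualifies.
Product B: score 687 ≥ 680; DTI 39.6% > 38%; employment 68 ≥ 18 mo → does not qualify.

Product A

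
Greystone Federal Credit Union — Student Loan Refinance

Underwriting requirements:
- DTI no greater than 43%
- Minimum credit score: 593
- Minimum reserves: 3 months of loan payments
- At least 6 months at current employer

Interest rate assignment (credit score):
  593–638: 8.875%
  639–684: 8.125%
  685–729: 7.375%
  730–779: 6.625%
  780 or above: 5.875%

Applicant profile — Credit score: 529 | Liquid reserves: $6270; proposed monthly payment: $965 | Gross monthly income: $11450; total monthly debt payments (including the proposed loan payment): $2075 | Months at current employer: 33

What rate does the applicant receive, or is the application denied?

Denied

Credit score 529 < 593 (below minimum)
Employment 33 ≥ 6 months
Reserves: 6,270 ÷ 965 = 6.5 months (meets 3-month minimum)
DTI = 2,075/11,450 = 18.1% ≤ 43%
Not all requirements met → denied.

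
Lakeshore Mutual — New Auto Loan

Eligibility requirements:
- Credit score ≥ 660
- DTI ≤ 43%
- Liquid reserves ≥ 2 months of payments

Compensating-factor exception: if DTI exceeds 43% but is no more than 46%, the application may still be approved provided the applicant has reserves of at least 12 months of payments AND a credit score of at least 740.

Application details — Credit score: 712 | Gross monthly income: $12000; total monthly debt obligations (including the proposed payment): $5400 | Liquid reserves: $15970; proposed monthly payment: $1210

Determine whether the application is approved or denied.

Credit score 712 ≥ 660 (meets base)
DTI = 5,400/12,000 = 45% > 43% — standard DTI limit exceeded.
Liquid reserves cover 15,970/1,210 = 13.2 months — ≥ 2 required
45% falls in the override range (43%–46%), so the compensating-factor test applies.
Reserves 13.2 ≥ 12 months; credit score 712 < 740.
Override conditions not both satisfied; exception does not apply.

Denied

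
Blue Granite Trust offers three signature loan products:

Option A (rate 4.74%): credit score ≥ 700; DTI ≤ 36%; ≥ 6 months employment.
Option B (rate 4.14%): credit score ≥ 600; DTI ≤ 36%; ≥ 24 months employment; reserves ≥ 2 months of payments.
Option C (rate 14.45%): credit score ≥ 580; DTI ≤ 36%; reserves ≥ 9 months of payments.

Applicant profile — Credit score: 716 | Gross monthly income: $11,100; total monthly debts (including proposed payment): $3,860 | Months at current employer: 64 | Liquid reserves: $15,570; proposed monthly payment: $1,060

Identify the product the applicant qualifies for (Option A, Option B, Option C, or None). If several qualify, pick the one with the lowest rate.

DTI = 3,860/11,100 = 34.8%.
Reserves = 15,570/1,060 = 14.7 months.
Option A: score 716 ≥ 700; DTI 34.8% ≤ 36%; employment 64 ≥ 6 mo → qualifies.
Option B: score 716 ≥ 600; DTI 34.8% ≤ 36%; employment 64 ≥ 24 mo; reserves 14.7 ≥ 2 mo → qualifies.
Option C: score 716 ≥ 580; DTI 34.8% ≤ 36%; reserves 14.7 ≥ 9 mo → qualifies.
Qualifying: Option A, Option B, Option C. Lowest rate is 4.14% → Option B.

Option B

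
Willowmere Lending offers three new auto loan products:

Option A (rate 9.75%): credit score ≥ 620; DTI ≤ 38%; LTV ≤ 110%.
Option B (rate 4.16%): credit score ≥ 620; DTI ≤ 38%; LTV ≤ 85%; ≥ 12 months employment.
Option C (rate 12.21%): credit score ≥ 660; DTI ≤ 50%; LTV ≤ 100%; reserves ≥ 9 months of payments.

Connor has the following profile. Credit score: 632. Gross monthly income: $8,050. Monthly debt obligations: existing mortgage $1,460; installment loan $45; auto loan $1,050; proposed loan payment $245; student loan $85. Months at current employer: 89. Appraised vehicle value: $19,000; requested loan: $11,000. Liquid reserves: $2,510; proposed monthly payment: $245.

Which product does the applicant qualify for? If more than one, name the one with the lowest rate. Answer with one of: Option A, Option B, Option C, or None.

Total debts = (1,460 + 45 + 1,050 + 245 + 85) = 2,885; DTI = 2,885/8,050 = 35.8%.
LTV = 11,000/19,000 = 57.9%.
Reserves = 2,510/245 = 10.2 months.
Option A: score 632 ≥ 620; DTI 35.8% ≤ 38%; LTV 57.9% ≤ 110% → qualifies.
Option B: score 632 ≥ 620; DTI 35.8% ≤ 38%; LTV 57.9% ≤ 85%; employment 89 ≥ 12 mo → qualifies.
Option C: score 632 < 660; DTI 35.8% ≤ 50%; LTV 57.9% ≤ 100%; reserves 10.2 ≥ 9 mo → does not qualify.
Qualifying: Option A, Option B. Lowest rate is 4.16% → Option B.

Option B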